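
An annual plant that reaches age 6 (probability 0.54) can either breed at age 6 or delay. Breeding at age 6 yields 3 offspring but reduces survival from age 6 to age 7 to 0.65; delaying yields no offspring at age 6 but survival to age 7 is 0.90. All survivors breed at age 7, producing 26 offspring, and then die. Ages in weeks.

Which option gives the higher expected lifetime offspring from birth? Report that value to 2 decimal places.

12.64

breed at age 6: R₀ = 0.54 × (3 + 0.65 × 26) = 0.54 × 19.9000 = 10.7460
delay to age 7: R₀ = 0.54 × (0.90 × 26) = 0.54 × 23.4000 = 12.6360
Higher: delay to age 7 (12.6360).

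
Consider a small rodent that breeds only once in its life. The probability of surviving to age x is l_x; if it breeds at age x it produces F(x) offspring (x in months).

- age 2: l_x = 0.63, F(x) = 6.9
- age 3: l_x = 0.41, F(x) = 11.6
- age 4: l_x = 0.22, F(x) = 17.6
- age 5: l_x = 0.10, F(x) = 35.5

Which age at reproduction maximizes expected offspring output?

3

Expected offspring if breeding at age x = l_x × F(x):
  age 2: 0.63 × 6.9 = 4.347
  age 3: 0.41 × 11.6 = 4.756
  age 4: 0.22 × 17.6 = 3.872
  age 5: 0.10 × 35.5 = 3.550
Maximum at age 3 (4.756).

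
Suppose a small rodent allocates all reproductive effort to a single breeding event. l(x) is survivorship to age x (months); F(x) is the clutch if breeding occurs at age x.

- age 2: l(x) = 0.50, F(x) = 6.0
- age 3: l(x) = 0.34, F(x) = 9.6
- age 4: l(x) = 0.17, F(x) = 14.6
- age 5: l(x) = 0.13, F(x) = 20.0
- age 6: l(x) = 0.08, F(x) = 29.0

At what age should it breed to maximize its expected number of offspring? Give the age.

Expected offspring if breeding at age x = l(x) × F(x):
  age 2: 0.50 × 6.0 = 3.000
  age 3: 0.34 × 9.6 = 3.264
  age 4: 0.17 × 14.6 = 2.482
  age 5: 0.13 × 20.0 = 2.600
  age 6: 0.08 × 29.0 = 2.320
Maximum at age 3 (3.264).

3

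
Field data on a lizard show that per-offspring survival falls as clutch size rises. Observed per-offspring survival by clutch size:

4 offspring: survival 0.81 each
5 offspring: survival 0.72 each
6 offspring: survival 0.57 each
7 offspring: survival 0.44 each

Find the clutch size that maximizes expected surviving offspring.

5

Expected surviving offspring = c × s(c):
  c=4: 4 × 0.81 = 3.240
  c=5: 5 × 0.72 = 3.600
  c=6: 6 × 0.57 = 3.420
  c=7: 7 × 0.44 = 3.080
Maximum at c = 5 (3.600 surviving offspring).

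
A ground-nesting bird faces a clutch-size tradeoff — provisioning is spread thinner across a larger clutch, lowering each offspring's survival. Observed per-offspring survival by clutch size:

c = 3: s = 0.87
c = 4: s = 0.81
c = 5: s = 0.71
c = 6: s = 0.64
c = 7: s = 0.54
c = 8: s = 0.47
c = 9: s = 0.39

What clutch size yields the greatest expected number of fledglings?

6

Expected fledglings = c × s(c):
  c=3: 3 × 0.87 = 2.610
  c=4: 4 × 0.81 = 3.240
  c=5: 5 × 0.71 = 3.550
  c=6: 6 × 0.64 = 3.840
  c=7: 7 × 0.54 = 3.780
  c=8: 8 × 0.47 = 3.760
  c=9: 9 × 0.39 = 3.510
Maximum at c = 6 (3.840 fledglings).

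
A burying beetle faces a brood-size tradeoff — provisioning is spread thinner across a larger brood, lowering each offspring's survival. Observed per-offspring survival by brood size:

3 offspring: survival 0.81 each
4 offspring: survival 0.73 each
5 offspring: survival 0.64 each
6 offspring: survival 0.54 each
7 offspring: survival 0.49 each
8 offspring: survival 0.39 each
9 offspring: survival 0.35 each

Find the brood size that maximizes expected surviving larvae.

7

Expected surviving larvae = c × s(c):
  c=3: 3 × 0.81 = 2.430
  c=4: 4 × 0.73 = 2.920
  c=5: 5 × 0.64 = 3.200
  c=6: 6 × 0.54 = 3.240
  c=7: 7 × 0.49 = 3.430
  c=8: 8 × 0.39 = 3.120
  c=9: 9 × 0.35 = 3.150
Maximum at c = 7 (3.430 surviving larvae).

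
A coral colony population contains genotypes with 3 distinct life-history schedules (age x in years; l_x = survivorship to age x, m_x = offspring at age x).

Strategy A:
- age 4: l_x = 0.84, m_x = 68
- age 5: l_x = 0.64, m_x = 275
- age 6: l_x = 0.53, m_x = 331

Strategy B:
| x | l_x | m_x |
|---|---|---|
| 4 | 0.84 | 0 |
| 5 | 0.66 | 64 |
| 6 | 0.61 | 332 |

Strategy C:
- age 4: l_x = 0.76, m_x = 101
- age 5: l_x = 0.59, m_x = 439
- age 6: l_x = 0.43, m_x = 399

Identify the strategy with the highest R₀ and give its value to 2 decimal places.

Strategy A: R₀ = 0.84×68 + 0.64×275 + 0.53×331 = 408.5500
Strategy B: R₀ = 0.84×0 + 0.66×64 + 0.61×332 = 244.7600
Strategy C: R₀ = 0.76×101 + 0.59×439 + 0.43×399 = 507.3400
Highest R₀: strategy C with 507.3400.

507.34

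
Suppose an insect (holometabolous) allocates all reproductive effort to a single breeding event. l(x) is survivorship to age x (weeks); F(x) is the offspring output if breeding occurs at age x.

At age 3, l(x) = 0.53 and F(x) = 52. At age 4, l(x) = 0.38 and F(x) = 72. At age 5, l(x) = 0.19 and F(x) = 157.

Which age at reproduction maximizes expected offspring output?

Expected offspring if breeding at age x = l(x) × F(x):
  age 3: 0.53 × 52 = 27.560
  age 4: 0.38 × 72 = 27.360
  age 5: 0.19 × 157 = 29.830
Maximum at age 5 (29.830).

5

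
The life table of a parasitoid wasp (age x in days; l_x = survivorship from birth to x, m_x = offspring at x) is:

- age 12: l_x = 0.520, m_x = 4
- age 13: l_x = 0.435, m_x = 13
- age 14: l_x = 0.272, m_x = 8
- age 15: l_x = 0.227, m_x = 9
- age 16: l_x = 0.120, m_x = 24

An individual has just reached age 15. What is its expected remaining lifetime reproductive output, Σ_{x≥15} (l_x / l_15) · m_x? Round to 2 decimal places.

21.69

l_15 = 0.227. Conditional survival from age 15 to x is l_x / l_15.
  x=15: (0.227/0.227) × 9 = 9.0000
  x=16: (0.120/0.227) × 24 = 12.6872
Sum = 9.0000 + 12.6872 = 21.6872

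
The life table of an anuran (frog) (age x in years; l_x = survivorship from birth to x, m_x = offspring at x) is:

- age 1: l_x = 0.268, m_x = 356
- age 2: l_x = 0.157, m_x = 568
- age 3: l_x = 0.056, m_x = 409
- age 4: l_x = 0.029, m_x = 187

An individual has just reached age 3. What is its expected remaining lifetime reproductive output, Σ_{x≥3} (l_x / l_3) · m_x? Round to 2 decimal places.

l_3 = 0.056. Conditional survival from age 3 to x is l_x / l_3.
  x=3: (0.056/0.056) × 409 = 409.0000
  x=4: (0.029/0.056) × 187 = 96.8393
Sum = 409.0000 + 96.8393 = 505.8393

505.84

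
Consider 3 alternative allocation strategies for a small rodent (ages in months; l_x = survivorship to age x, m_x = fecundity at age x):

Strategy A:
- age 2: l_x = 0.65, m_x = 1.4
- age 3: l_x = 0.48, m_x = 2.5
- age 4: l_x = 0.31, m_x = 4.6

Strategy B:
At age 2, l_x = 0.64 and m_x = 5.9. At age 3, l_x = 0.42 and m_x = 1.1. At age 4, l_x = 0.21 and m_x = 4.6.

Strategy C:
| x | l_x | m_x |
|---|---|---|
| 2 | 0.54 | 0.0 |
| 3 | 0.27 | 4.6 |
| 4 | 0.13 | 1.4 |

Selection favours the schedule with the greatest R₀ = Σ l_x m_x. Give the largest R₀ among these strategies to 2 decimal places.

5.20

Strategy A: R₀ = 0.65×1.4 + 0.48×2.5 + 0.31×4.6 = 3.5360
Strategy B: R₀ = 0.64×5.9 + 0.42×1.1 + 0.21×4.6 = 5.2040
Strategy C: R₀ = 0.54×0.0 + 0.27×4.6 + 0.13×1.4 = 1.4240
Highest R₀: strategy B with 5.2040.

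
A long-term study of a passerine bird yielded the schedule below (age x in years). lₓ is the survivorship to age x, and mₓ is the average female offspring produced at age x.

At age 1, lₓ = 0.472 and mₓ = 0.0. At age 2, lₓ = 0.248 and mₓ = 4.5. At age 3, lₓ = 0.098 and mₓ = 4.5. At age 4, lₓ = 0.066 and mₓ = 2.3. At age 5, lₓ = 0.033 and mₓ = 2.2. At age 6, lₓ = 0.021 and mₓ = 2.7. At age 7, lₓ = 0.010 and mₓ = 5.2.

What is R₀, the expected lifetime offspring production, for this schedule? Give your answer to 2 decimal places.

R₀ = Σ lₓ mₓ:
  age 1: 0.472 × 0.0 = 0.0000
  age 2: 0.248 × 4.5 = 1.1160
  age 3: 0.098 × 4.5 = 0.4410
  age 4: 0.066 × 2.3 = 0.1518
  age 5: 0.033 × 2.2 = 0.0726
  age 6: 0.021 × 2.7 = 0.0567
  age 7: 0.010 × 5.2 = 0.0520
R₀ = 0.0000 + 1.1160 + 0.4410 + 0.1518 + 0.0726 + 0.0567 + 0.0520 = 1.8901

1.89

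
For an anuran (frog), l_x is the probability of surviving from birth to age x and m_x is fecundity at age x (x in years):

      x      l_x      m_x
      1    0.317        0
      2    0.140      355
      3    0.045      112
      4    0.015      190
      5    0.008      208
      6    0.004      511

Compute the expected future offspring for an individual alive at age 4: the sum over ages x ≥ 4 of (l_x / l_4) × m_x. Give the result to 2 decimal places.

437.20

l_4 = 0.015. Conditional survival from age 4 to x is l_x / l_4.
  x=4: (0.015/0.015) × 190 = 190.0000
  x=5: (0.008/0.015) × 208 = 110.9333
  x=6: (0.004/0.015) × 511 = 136.2667
Sum = 190.0000 + 110.9333 + 136.2667 = 437.2000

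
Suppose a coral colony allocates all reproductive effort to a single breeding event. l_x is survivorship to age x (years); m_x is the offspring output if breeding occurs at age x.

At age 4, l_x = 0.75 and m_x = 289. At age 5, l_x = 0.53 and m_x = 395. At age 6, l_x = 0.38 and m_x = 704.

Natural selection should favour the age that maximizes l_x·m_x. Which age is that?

Expected offspring if breeding at age x = l_x × m_x:
  age 4: 0.75 × 289 = 216.750
  age 5: 0.53 × 395 = 209.350
  age 6: 0.38 × 704 = 267.520
Maximum at age 6 (267.520).

6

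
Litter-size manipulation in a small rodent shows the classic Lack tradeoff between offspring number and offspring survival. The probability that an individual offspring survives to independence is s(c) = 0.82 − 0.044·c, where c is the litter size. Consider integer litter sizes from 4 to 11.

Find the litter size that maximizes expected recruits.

9

Expected recruits = c × s(c):
  c=4: 4 × 0.644 = 2.576
  c=5: 5 × 0.600 = 3.000
  c=6: 6 × 0.556 = 3.336
  c=7: 7 × 0.512 = 3.584
  c=8: 8 × 0.468 = 3.744
  c=9: 9 × 0.424 = 3.816
  c=10: 10 × 0.380 = 3.800
  c=11: 11 × 0.336 = 3.696
Maximum at c = 9 (3.816 recruits).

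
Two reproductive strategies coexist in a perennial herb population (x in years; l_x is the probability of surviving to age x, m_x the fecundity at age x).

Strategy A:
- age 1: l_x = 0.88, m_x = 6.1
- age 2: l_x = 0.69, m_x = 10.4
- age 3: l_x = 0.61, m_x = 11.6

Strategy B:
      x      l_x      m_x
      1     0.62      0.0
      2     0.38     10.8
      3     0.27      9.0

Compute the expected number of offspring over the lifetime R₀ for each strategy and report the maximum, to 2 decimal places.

Strategy A: R₀ = 0.88×6.1 + 0.69×10.4 + 0.61×11.6 = 19.6200
Strategy B: R₀ = 0.62×0.0 + 0.38×10.8 + 0.27×9.0 = 6.5340
Highest R₀: strategy A with 19.6200.

19.62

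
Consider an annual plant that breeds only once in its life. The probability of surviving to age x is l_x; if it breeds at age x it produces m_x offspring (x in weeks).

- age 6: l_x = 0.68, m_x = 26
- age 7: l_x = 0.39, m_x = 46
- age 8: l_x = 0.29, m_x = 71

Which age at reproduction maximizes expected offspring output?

8

Expected offspring if breeding at age x = l_x × m_x:
  age 6: 0.68 × 26 = 17.680
  age 7: 0.39 × 46 = 17.940
  age 8: 0.29 × 71 = 20.590
Maximum at age 8 (20.590).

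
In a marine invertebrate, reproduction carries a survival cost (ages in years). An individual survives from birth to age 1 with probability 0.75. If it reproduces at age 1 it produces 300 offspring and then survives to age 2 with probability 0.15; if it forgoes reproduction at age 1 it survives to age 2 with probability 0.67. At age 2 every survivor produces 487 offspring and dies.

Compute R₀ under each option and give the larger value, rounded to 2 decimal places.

279.79

breed at age 1: R₀ = 0.75 × (300 + 0.15 × 487) = 0.75 × 373.0500 = 279.7875
delay to age 2: R₀ = 0.75 × (0.67 × 487) = 0.75 × 326.2900 = 244.7175
Higher: breed at age 1 (279.7875).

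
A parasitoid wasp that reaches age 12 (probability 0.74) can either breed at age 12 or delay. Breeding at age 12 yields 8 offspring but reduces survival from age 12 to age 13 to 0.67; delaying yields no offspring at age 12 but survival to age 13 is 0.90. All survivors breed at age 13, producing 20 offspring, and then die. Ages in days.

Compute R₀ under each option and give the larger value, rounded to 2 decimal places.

15.84

breed at age 12: R₀ = 0.74 × (8 + 0.67 × 20) = 0.74 × 21.4000 = 15.8360
delay to age 13: R₀ = 0.74 × (0.90 × 20) = 0.74 × 18.0000 = 13.3200
Higher: breed at age 12 (15.8360).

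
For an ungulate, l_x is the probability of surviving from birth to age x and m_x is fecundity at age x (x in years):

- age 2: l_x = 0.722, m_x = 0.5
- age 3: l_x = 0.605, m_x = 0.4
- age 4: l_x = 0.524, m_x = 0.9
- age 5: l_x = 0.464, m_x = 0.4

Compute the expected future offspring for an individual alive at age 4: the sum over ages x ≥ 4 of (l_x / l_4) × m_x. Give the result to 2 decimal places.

l_4 = 0.524. Conditional survival from age 4 to x is l_x / l_4.
  x=4: (0.524/0.524) × 0.9 = 0.9000
  x=5: (0.464/0.524) × 0.4 = 0.3542
Sum = 0.9000 + 0.3542 = 1.2542

1.25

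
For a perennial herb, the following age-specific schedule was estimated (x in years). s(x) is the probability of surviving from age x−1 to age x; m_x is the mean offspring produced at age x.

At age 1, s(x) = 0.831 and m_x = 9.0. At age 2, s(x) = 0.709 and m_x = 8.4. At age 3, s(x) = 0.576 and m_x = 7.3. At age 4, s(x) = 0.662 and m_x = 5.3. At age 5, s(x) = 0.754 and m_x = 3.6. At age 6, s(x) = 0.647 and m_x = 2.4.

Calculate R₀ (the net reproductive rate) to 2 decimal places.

Survivorship from birth: l_x = s_1·s_2·…·s_x.
  l_1 = 0.83100
  l_2 = 0.58918
  l_3 = 0.33937
  l_4 = 0.22466
  l_5 = 0.16939
  l_6 = 0.10960
R₀ = Σ l_x m_x:
  age 1: 0.83100 × 9.0 = 7.4790
  age 2: 0.58918 × 8.4 = 4.9491
  age 3: 0.33937 × 7.3 = 2.4774
  age 4: 0.22466 × 5.3 = 1.1907
  age 5: 0.16939 × 3.6 = 0.6098
  age 6: 0.10960 × 2.4 = 0.2630
R₀ = 7.4790 + 4.9491 + 2.4774 + 1.1907 + 0.6098 + 0.2630 = 16.9691

16.97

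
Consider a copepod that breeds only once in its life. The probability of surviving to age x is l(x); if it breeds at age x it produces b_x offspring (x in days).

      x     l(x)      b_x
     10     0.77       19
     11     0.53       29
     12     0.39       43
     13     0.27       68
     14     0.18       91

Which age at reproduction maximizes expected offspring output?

13

Expected offspring if breeding at age x = l(x) × b_x:
  age 10: 0.77 × 19 = 14.630
  age 11: 0.53 × 29 = 15.370
  age 12: 0.39 × 43 = 16.770
  age 13: 0.27 × 68 = 18.360
  age 14: 0.18 × 91 = 16.380
Maximum at age 13 (18.360).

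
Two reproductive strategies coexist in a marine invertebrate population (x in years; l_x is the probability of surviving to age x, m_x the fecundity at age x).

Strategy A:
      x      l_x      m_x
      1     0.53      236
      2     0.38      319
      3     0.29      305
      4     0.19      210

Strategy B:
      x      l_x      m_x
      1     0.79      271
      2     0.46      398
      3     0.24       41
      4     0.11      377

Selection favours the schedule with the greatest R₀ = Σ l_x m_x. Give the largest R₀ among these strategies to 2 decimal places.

Strategy A: R₀ = 0.53×236 + 0.38×319 + 0.29×305 + 0.19×210 = 374.6500
Strategy B: R₀ = 0.79×271 + 0.46×398 + 0.24×41 + 0.11×377 = 448.4800
Highest R₀: strategy B with 448.4800.

448.48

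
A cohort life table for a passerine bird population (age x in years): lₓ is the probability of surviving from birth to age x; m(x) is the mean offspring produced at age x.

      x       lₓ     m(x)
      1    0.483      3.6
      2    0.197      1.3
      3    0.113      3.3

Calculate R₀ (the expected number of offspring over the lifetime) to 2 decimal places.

R₀ = Σ lₓ m(x):
  age 1: 0.483 × 3.6 = 1.7388
  age 2: 0.197 × 1.3 = 0.2561
  age 3: 0.113 × 3.3 = 0.3729
R₀ = 1.7388 + 0.2561 + 0.3729 = 2.3678

2.37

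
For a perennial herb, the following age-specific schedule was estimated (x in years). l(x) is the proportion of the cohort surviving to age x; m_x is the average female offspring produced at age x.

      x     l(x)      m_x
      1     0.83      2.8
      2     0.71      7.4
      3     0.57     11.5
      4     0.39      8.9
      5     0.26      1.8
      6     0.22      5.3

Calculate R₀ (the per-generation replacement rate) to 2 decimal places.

R₀ = Σ l(x) m_x:
  age 1: 0.83 × 2.8 = 2.3240
  age 2: 0.71 × 7.4 = 5.2540
  age 3: 0.57 × 11.5 = 6.5550
  age 4: 0.39 × 8.9 = 3.4710
  age 5: 0.26 × 1.8 = 0.4680
  age 6: 0.22 × 5.3 = 1.1660
R₀ = 2.3240 + 5.2540 + 6.5550 + 3.4710 + 0.4680 + 1.1660 = 19.2380

19.24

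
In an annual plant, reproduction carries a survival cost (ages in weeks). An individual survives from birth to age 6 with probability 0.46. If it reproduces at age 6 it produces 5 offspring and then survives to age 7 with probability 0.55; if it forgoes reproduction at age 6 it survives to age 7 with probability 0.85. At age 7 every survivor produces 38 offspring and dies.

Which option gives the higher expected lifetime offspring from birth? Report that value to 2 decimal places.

breed at age 6: R₀ = 0.46 × (5 + 0.55 × 38) = 0.46 × 25.9000 = 11.9140
delay to age 7: R₀ = 0.46 × (0.85 × 38) = 0.46 × 32.3000 = 14.8580
Higher: delay to age 7 (14.8580).

14.86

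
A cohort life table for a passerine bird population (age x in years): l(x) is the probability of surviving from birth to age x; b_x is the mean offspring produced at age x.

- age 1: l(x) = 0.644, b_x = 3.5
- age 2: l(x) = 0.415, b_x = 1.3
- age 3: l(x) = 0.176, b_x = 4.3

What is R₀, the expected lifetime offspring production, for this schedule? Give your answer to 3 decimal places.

3.550

R₀ = Σ l(x) b_x:
  age 1: 0.644 × 3.5 = 2.2540
  age 2: 0.415 × 1.3 = 0.5395
  age 3: 0.176 × 4.3 = 0.7568
R₀ = 2.2540 + 0.5395 + 0.7568 = 3.5503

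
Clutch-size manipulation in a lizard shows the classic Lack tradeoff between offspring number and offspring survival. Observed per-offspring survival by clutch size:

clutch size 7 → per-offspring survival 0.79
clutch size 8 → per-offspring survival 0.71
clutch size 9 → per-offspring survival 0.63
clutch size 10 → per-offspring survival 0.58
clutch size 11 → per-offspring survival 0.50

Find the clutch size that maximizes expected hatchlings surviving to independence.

Expected hatchlings surviving to independence = c × s(c):
  c=7: 7 × 0.79 = 5.530
  c=8: 8 × 0.71 = 5.680
  c=9: 9 × 0.63 = 5.670
  c=10: 10 × 0.58 = 5.800
  c=11: 11 × 0.50 = 5.500
Maximum at c = 10 (5.800 hatchlings surviving to independence).

10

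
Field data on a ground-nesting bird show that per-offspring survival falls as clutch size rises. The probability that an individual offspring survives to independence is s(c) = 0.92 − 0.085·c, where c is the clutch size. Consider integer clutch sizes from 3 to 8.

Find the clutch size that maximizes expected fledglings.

5

Expected fledglings = c × s(c):
  c=3: 3 × 0.665 = 1.995
  c=4: 4 × 0.580 = 2.320
  c=5: 5 × 0.495 = 2.475
  c=6: 6 × 0.410 = 2.460
  c=7: 7 × 0.325 = 2.275
  c=8: 8 × 0.240 = 1.920
Maximum at c = 5 (2.475 fledglings).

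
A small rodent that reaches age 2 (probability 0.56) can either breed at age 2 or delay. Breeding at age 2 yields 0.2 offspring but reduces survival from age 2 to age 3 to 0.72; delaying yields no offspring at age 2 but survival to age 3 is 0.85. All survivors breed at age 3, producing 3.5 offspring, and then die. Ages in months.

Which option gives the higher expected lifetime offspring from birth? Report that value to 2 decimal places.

breed at age 2: R₀ = 0.56 × (0.2 + 0.72 × 3.5) = 0.56 × 2.7200 = 1.5232
delay to age 3: R₀ = 0.56 × (0.85 × 3.5) = 0.56 × 2.9750 = 1.6660
Higher: delay to age 3 (1.6660).

1.67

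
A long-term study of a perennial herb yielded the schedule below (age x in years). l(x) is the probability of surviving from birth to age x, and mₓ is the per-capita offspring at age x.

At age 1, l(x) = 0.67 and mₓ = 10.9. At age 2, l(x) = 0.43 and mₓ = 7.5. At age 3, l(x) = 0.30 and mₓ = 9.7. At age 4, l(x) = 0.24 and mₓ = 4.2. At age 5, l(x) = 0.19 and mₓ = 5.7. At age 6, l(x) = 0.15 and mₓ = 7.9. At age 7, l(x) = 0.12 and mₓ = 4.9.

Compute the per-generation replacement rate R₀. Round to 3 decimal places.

17.302

R₀ = Σ l(x) mₓ:
  age 1: 0.67 × 10.9 = 7.3030
  age 2: 0.43 × 7.5 = 3.2250
  age 3: 0.30 × 9.7 = 2.9100
  age 4: 0.24 × 4.2 = 1.0080
  age 5: 0.19 × 5.7 = 1.0830
  age 6: 0.15 × 7.9 = 1.1850
  age 7: 0.12 × 4.9 = 0.5880
R₀ = 7.3030 + 3.2250 + 2.9100 + 1.0080 + 1.0830 + 1.1850 + 0.5880 = 17.3020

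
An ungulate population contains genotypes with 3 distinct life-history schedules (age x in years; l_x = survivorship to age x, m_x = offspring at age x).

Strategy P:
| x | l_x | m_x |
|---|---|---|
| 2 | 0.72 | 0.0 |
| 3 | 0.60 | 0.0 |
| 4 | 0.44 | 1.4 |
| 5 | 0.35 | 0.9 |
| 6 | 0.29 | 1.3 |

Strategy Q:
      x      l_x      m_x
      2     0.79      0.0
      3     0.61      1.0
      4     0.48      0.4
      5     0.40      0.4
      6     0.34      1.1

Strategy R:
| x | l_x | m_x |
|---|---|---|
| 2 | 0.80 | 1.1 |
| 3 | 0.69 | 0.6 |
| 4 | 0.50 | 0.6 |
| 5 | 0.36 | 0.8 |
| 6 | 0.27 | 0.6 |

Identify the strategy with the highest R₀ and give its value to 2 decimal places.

Strategy P: R₀ = 0.72×0.0 + 0.60×0.0 + 0.44×1.4 + 0.35×0.9 + 0.29×1.3 = 1.3080
Strategy Q: R₀ = 0.79×0.0 + 0.61×1.0 + 0.48×0.4 + 0.40×0.4 + 0.34×1.1 = 1.3360
Strategy R: R₀ = 0.80×1.1 + 0.69×0.6 + 0.50×0.6 + 0.36×0.8 + 0.27×0.6 = 2.0440
Highest R₀: strategy R with 2.0440.

2.04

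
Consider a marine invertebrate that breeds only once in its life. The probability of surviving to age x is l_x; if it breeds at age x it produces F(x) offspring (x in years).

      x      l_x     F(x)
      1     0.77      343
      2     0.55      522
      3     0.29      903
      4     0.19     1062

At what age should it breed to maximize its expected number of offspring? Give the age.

Expected offspring if breeding at age x = l_x × F(x):
  age 1: 0.77 × 343 = 264.110
  age 2: 0.55 × 522 = 287.100
  age 3: 0.29 × 903 = 261.870
  age 4: 0.19 × 1062 = 201.780
Maximum at age 2 (287.100).

2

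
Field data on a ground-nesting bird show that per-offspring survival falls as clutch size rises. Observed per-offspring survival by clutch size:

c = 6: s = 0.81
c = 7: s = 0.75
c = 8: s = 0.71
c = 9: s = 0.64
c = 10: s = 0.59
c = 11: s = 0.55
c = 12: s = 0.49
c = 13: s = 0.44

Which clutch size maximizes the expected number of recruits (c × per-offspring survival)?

Expected recruits = c × s(c):
  c=6: 6 × 0.81 = 4.860
  c=7: 7 × 0.75 = 5.250
  c=8: 8 × 0.71 = 5.680
  c=9: 9 × 0.64 = 5.760
  c=10: 10 × 0.59 = 5.900
  c=11: 11 × 0.55 = 6.050
  c=12: 12 × 0.49 = 5.880
  c=13: 13 × 0.44 = 5.720
Maximum at c = 11 (6.050 recruits).

11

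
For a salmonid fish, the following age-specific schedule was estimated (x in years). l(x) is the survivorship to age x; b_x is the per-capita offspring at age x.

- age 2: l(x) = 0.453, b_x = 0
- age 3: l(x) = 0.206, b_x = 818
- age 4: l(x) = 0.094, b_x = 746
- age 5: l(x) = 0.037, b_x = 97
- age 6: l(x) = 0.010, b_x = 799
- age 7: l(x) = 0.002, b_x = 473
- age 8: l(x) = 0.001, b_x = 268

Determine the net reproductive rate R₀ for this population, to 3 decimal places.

251.425

R₀ = Σ l(x) b_x:
  age 2: 0.453 × 0 = 0.0000
  age 3: 0.206 × 818 = 168.5080
  age 4: 0.094 × 746 = 70.1240
  age 5: 0.037 × 97 = 3.5890
  age 6: 0.010 × 799 = 7.9900
  age 7: 0.002 × 473 = 0.9460
  age 8: 0.001 × 268 = 0.2680
R₀ = 0.0000 + 168.5080 + 70.1240 + 3.5890 + 7.9900 + 0.9460 + 0.2680 = 251.4250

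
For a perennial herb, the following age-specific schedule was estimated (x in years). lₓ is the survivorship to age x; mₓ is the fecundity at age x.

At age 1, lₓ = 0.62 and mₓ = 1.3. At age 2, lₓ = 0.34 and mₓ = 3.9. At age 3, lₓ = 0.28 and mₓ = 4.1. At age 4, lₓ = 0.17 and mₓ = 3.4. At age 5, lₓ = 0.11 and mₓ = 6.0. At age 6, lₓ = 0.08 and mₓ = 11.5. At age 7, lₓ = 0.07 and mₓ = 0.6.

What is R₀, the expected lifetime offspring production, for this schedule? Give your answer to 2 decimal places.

R₀ = Σ lₓ mₓ:
  age 1: 0.62 × 1.3 = 0.8060
  age 2: 0.34 × 3.9 = 1.3260
  age 3: 0.28 × 4.1 = 1.1480
  age 4: 0.17 × 3.4 = 0.5780
  age 5: 0.11 × 6.0 = 0.6600
  age 6: 0.08 × 11.5 = 0.9200
  age 7: 0.07 × 0.6 = 0.0420
R₀ = 0.8060 + 1.3260 + 1.1480 + 0.5780 + 0.6600 + 0.9200 + 0.0420 = 5.4800

5.48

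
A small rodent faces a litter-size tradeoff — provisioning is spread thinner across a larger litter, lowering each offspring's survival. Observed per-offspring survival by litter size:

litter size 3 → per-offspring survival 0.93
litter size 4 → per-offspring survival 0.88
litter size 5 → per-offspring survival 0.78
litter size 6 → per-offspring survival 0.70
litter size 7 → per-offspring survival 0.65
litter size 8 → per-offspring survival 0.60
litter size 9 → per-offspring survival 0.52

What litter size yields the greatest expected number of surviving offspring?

8

Expected surviving offspring = c × s(c):
  c=3: 3 × 0.93 = 2.790
  c=4: 4 × 0.88 = 3.520
  c=5: 5 × 0.78 = 3.900
  c=6: 6 × 0.70 = 4.200
  c=7: 7 × 0.65 = 4.550
  c=8: 8 × 0.60 = 4.800
  c=9: 9 × 0.52 = 4.680
Maximum at c = 8 (4.800 surviving offspring).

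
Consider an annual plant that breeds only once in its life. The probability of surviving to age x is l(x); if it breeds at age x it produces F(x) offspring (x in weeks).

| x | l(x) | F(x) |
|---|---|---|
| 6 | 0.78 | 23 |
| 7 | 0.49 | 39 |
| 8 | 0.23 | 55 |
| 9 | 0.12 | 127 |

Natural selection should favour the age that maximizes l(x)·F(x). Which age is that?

7

Expected offspring if breeding at age x = l(x) × F(x):
  age 6: 0.78 × 23 = 17.940
  age 7: 0.49 × 39 = 19.110
  age 8: 0.23 × 55 = 12.650
  age 9: 0.12 × 127 = 15.240
Maximum at age 7 (19.110).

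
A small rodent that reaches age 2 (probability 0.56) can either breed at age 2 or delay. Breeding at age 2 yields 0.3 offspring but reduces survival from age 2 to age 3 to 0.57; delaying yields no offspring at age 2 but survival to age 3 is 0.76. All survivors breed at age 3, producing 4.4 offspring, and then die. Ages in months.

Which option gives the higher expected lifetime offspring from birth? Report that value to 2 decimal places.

1.87

breed at age 2: R₀ = 0.56 × (0.3 + 0.57 × 4.4) = 0.56 × 2.8080 = 1.5725
delay to age 3: R₀ = 0.56 × (0.76 × 4.4) = 0.56 × 3.3440 = 1.8726
Higher: delay to age 3 (1.8726).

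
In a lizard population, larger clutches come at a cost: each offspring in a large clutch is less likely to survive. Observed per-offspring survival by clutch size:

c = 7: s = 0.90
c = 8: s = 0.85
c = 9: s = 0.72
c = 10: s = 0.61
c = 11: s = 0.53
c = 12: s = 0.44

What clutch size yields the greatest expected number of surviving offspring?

Expected surviving offspring = c × s(c):
  c=7: 7 × 0.90 = 6.300
  c=8: 8 × 0.85 = 6.800
  c=9: 9 × 0.72 = 6.480
  c=10: 10 × 0.61 = 6.100
  c=11: 11 × 0.53 = 5.830
  c=12: 12 × 0.44 = 5.280
Maximum at c = 8 (6.800 surviving offspring).

8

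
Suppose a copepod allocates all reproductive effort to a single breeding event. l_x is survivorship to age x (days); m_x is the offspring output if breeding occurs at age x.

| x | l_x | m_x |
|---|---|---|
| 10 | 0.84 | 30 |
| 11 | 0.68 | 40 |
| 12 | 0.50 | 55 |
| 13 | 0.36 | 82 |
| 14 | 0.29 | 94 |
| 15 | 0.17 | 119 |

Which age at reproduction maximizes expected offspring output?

Expected offspring if breeding at age x = l_x × m_x:
  age 10: 0.84 × 30 = 25.200
  age 11: 0.68 × 40 = 27.200
  age 12: 0.50 × 55 = 27.500
  age 13: 0.36 × 82 = 29.520
  age 14: 0.29 × 94 = 27.260
  age 15: 0.17 × 119 = 20.230
Maximum at age 13 (29.520).

13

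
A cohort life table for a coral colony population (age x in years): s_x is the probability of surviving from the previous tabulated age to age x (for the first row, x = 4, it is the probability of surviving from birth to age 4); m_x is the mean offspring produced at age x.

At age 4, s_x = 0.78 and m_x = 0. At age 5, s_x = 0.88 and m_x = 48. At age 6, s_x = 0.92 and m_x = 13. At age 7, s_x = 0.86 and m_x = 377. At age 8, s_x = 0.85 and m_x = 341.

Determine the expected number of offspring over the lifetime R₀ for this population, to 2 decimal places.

Survivorship from birth: l_x = s_4·s_5·…·s_x.
  l_4 = 0.78000
  l_5 = 0.68640
  l_6 = 0.63149
  l_7 = 0.54308
  l_8 = 0.46162
R₀ = Σ l_x m_x:
  age 4: 0.78000 × 0 = 0.0000
  age 5: 0.68640 × 48 = 32.9472
  age 6: 0.63149 × 13 = 8.2094
  age 7: 0.54308 × 377 = 204.7412
  age 8: 0.46162 × 341 = 157.4124
R₀ = 0.0000 + 32.9472 + 8.2094 + 204.7412 + 157.4124 = 403.3102

403.31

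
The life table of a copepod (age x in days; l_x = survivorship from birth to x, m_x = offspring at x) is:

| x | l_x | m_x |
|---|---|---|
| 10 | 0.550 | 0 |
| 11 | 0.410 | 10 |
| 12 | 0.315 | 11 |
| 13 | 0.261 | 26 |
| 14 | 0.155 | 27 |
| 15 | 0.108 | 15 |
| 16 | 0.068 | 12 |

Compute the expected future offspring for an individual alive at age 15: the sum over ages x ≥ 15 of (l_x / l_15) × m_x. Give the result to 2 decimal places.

22.56

l_15 = 0.108. Conditional survival from age 15 to x is l_x / l_15.
  x=15: (0.108/0.108) × 15 = 15.0000
  x=16: (0.068/0.108) × 12 = 7.5556
Sum = 15.0000 + 7.5556 = 22.5556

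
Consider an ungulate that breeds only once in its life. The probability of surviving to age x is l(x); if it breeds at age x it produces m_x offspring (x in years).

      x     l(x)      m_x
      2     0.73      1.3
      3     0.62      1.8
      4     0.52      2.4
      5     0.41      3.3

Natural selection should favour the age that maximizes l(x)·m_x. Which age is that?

5

Expected offspring if breeding at age x = l(x) × m_x:
  age 2: 0.73 × 1.3 = 0.949
  age 3: 0.62 × 1.8 = 1.116
  age 4: 0.52 × 2.4 = 1.248
  age 5: 0.41 × 3.3 = 1.353
Maximum at age 5 (1.353).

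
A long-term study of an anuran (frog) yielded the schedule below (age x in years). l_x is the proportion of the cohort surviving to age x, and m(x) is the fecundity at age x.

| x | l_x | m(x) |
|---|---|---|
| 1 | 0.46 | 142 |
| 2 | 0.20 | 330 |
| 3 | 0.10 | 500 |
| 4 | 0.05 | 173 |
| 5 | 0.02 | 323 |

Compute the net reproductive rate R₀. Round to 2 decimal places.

R₀ = Σ l_x m(x):
  age 1: 0.46 × 142 = 65.3200
  age 2: 0.20 × 330 = 66.0000
  age 3: 0.10 × 500 = 50.0000
  age 4: 0.05 × 173 = 8.6500
  age 5: 0.02 × 323 = 6.4600
R₀ = 65.3200 + 66.0000 + 50.0000 + 8.6500 + 6.4600 = 196.4300

196.43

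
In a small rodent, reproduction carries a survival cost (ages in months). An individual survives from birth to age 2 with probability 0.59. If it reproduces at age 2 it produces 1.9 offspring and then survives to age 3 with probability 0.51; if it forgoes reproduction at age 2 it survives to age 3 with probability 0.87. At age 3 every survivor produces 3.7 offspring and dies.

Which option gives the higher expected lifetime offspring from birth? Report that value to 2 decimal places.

breed at age 2: R₀ = 0.59 × (1.9 + 0.51 × 3.7) = 0.59 × 3.7870 = 2.2343
delay to age 3: R₀ = 0.59 × (0.87 × 3.7) = 0.59 × 3.2190 = 1.8992
Higher: breed at age 2 (2.2343).

2.23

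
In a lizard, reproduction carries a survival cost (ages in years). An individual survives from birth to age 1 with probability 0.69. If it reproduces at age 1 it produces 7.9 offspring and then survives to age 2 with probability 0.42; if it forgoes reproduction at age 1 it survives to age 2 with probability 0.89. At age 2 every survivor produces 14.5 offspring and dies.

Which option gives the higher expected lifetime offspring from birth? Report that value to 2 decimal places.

breed at age 1: R₀ = 0.69 × (7.9 + 0.42 × 14.5) = 0.69 × 13.9900 = 9.6531
delay to age 2: R₀ = 0.69 × (0.89 × 14.5) = 0.69 × 12.9050 = 8.9044
Higher: breed at age 1 (9.6531).

9.65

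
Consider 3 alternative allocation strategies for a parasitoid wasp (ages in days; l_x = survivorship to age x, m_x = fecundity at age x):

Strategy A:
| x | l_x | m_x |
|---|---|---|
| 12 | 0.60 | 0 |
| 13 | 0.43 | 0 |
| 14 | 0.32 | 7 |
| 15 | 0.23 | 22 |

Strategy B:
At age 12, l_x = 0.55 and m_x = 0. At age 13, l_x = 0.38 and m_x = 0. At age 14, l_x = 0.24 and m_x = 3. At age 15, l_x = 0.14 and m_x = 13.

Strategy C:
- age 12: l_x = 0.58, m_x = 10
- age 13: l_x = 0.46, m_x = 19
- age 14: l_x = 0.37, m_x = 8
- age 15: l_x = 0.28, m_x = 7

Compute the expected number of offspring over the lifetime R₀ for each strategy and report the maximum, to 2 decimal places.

Strategy A: R₀ = 0.60×0 + 0.43×0 + 0.32×7 + 0.23×22 = 7.3000
Strategy B: R₀ = 0.55×0 + 0.38×0 + 0.24×3 + 0.14×13 = 2.5400
Strategy C: R₀ = 0.58×10 + 0.46×19 + 0.37×8 + 0.28×7 = 19.4600
Highest R₀: strategy C with 19.4600.

19.46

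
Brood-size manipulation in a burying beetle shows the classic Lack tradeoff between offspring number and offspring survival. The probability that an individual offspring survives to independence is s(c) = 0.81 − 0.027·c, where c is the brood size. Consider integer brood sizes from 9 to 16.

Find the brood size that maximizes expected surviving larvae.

15

Expected surviving larvae = c × s(c):
  c=9: 9 × 0.567 = 5.103
  c=10: 10 × 0.540 = 5.400
  c=11: 11 × 0.513 = 5.643
  c=12: 12 × 0.486 = 5.832
  c=13: 13 × 0.459 = 5.967
  c=14: 14 × 0.432 = 6.048
  c=15: 15 × 0.405 = 6.075
  c=16: 16 × 0.378 = 6.048
Maximum at c = 15 (6.075 surviving larvae).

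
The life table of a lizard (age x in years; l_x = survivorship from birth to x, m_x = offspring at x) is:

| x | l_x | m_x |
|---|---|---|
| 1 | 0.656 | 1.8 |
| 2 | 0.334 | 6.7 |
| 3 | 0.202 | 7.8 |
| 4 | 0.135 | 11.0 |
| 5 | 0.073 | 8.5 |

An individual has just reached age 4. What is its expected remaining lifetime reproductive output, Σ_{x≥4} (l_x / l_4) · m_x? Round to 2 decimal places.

l_4 = 0.135. Conditional survival from age 4 to x is l_x / l_4.
  x=4: (0.135/0.135) × 11.0 = 11.0000
  x=5: (0.073/0.135) × 8.5 = 4.5963
Sum = 11.0000 + 4.5963 = 15.5963

15.60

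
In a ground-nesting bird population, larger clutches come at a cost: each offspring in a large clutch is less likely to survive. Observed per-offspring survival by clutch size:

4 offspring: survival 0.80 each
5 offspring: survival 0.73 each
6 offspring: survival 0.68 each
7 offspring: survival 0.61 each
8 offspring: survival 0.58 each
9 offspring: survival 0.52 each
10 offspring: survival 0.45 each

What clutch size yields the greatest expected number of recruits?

9

Expected recruits = c × s(c):
  c=4: 4 × 0.80 = 3.200
  c=5: 5 × 0.73 = 3.650
  c=6: 6 × 0.68 = 4.080
  c=7: 7 × 0.61 = 4.270
  c=8: 8 × 0.58 = 4.640
  c=9: 9 × 0.52 = 4.680
  c=10: 10 × 0.45 = 4.500
Maximum at c = 9 (4.680 recruits).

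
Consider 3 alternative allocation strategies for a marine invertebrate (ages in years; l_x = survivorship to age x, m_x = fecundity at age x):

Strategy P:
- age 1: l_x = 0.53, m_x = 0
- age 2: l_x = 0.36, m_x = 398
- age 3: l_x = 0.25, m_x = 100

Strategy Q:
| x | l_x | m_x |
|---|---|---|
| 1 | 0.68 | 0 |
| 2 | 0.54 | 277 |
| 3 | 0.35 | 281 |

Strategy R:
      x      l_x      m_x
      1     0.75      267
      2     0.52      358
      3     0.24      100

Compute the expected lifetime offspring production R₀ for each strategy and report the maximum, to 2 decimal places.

410.41

Strategy P: R₀ = 0.53×0 + 0.36×398 + 0.25×100 = 168.2800
Strategy Q: R₀ = 0.68×0 + 0.54×277 + 0.35×281 = 247.9300
Strategy R: R₀ = 0.75×267 + 0.52×358 + 0.24×100 = 410.4100
Highest R₀: strategy R with 410.4100.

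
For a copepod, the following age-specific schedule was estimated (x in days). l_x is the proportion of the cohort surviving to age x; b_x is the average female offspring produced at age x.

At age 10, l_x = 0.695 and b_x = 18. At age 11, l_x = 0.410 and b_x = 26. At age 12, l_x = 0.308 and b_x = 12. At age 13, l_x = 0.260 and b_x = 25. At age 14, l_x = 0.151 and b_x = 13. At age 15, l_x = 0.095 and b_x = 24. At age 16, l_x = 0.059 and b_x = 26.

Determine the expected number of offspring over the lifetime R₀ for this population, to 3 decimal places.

39.143

R₀ = Σ l_x b_x:
  age 10: 0.695 × 18 = 12.5100
  age 11: 0.410 × 26 = 10.6600
  age 12: 0.308 × 12 = 3.6960
  age 13: 0.260 × 25 = 6.5000
  age 14: 0.151 × 13 = 1.9630
  age 15: 0.095 × 24 = 2.2800
  age 16: 0.059 × 26 = 1.5340
R₀ = 12.5100 + 10.6600 + 3.6960 + 6.5000 + 1.9630 + 2.2800 + 1.5340 = 39.1430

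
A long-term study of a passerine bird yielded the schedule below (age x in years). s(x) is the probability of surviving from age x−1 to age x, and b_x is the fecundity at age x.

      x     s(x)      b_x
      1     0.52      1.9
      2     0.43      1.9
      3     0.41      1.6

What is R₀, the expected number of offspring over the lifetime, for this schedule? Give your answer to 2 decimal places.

Survivorship from birth: l_x = s_1·s_2·…·s_x.
  l_1 = 0.52000
  l_2 = 0.22360
  l_3 = 0.09168
R₀ = Σ l_x b_x:
  age 1: 0.52000 × 1.9 = 0.9880
  age 2: 0.22360 × 1.9 = 0.4248
  age 3: 0.09168 × 1.6 = 0.1467
R₀ = 0.9880 + 0.4248 + 0.1467 = 1.5595

1.56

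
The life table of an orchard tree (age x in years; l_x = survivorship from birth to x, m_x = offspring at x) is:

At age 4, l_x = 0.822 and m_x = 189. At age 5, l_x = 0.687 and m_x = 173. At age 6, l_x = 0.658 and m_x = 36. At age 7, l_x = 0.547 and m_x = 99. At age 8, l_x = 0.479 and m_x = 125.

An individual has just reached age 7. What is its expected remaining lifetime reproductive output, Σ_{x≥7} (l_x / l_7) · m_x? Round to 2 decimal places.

208.46

l_7 = 0.547. Conditional survival from age 7 to x is l_x / l_7.
  x=7: (0.547/0.547) × 99 = 99.0000
  x=8: (0.479/0.547) × 125 = 109.4607
Sum = 99.0000 + 109.4607 = 208.4607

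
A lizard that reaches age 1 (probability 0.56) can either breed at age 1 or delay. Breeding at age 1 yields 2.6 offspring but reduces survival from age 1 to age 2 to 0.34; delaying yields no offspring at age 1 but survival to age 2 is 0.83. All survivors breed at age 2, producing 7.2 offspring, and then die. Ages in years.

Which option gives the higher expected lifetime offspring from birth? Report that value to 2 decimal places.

3.35

breed at age 1: R₀ = 0.56 × (2.6 + 0.34 × 7.2) = 0.56 × 5.0480 = 2.8269
delay to age 2: R₀ = 0.56 × (0.83 × 7.2) = 0.56 × 5.9760 = 3.3466
Higher: delay to age 2 (3.3466).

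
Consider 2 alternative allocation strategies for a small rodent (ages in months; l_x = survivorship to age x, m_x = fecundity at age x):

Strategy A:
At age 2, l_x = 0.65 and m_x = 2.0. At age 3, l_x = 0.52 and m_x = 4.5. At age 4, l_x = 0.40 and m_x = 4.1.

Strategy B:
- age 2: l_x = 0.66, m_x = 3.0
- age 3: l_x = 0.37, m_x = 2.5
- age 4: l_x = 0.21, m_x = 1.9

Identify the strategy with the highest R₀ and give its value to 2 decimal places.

Strategy A: R₀ = 0.65×2.0 + 0.52×4.5 + 0.40×4.1 = 5.2800
Strategy B: R₀ = 0.66×3.0 + 0.37×2.5 + 0.21×1.9 = 3.3040
Highest R₀: strategy A with 5.2800.

5.28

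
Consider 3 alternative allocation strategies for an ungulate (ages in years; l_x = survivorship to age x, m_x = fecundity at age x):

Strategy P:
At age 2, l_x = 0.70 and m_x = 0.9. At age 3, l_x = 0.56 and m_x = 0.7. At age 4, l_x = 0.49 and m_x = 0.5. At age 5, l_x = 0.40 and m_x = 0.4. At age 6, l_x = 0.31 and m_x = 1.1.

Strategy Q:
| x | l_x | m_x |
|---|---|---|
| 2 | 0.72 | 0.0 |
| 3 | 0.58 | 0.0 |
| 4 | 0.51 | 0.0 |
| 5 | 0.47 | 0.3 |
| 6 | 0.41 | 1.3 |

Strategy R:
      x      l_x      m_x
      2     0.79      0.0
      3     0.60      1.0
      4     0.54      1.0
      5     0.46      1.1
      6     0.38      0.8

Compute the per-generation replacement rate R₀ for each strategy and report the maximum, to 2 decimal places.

1.95

Strategy P: R₀ = 0.70×0.9 + 0.56×0.7 + 0.49×0.5 + 0.40×0.4 + 0.31×1.1 = 1.7680
Strategy Q: R₀ = 0.72×0.0 + 0.58×0.0 + 0.51×0.0 + 0.47×0.3 + 0.41×1.3 = 0.6740
Strategy R: R₀ = 0.79×0.0 + 0.60×1.0 + 0.54×1.0 + 0.46×1.1 + 0.38×0.8 = 1.9500
Highest R₀: strategy R with 1.9500.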